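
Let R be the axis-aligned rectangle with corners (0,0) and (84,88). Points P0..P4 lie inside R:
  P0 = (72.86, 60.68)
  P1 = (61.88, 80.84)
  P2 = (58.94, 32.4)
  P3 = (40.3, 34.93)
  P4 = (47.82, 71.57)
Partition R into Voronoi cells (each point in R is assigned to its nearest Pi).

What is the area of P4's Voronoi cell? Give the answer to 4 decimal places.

Area of P4's cell: 1738.2342

1. box [0,84]×[0,88]: [(0, 0) (84, 0) (84, 88) (0, 88)]
2. ⊥bis P4·P0 via (60.34,66.125): [(0, 0) (31.582, 0) (69.8535, 88) (0, 88)]  |A|=4463.1616
3. ⊥bis P4·P1 via (54.85,76.205): [(0, 0) (31.582, 0) (60.7994, 67.1814) (47.0734, 88) (0, 88)]  |A|=4226.0358
4. ⊥bis P4·P2 via (53.38,51.985): [(0, 36.8309) (54.3046, 52.2475) (60.7994, 67.1814) (47.0734, 88) (0, 88)]  |A|=2400.9524
5. ⊥bis P4·P3 via (44.06,53.25): [(0, 62.2929) (52.0555, 51.609) (54.3046, 52.2475) (60.7994, 67.1814) (47.0734, 88) (0, 88)]  |A|=1738.2342
6. canonical 6-gon: [(0, 62.2929) (52.0555, 51.609) (54.3046, 52.2475) (60.7994, 67.1814) (47.0734, 88) (0, 88)]
7. shoelace: 1738.2342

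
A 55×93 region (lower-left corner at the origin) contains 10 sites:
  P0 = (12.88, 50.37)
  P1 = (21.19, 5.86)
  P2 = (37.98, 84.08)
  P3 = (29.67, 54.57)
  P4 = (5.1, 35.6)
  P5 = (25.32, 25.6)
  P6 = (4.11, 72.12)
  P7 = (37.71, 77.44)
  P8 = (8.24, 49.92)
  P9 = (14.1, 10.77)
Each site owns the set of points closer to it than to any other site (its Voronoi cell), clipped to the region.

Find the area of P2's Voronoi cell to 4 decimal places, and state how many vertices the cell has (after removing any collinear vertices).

Area of P2's cell: 453.0497 (4 vertices)

1. box [0,55]×[0,93]: [(0, 0) (55, 0) (55, 93) (0, 93)]
2. ⊥bis P2·P0 via (25.43,67.225): [(0, 86.1598) (55, 45.2076) (55, 93) (0, 93)]  |A|=1502.3961
3. ⊥bis P2·P1 via (29.585,44.97): [(0, 86.1598) (55, 45.2076) (55, 93) (0, 93)]  |A|=1502.3961
4. ⊥bis P2·P3 via (33.825,69.325): [(0, 86.1598) (15.7882, 74.4042) (55, 63.3621) (55, 93) (0, 93)]  |A|=1146.4599
5. ⊥bis P2·P4 via (21.54,59.84): [(0, 86.1598) (15.7882, 74.4042) (55, 63.3621) (55, 93) (0, 93)]  |A|=1146.4599
6. ⊥bis P2·P5 via (31.65,54.84): [(0, 86.1598) (15.7882, 74.4042) (55, 63.3621) (55, 93) (0, 93)]  |A|=1146.4599
7. ⊥bis P2·P6 via (21.045,78.1): [(23.0746, 72.3523) (55, 63.3621) (55, 93) (15.7836, 93)]  |A|=877.9647
8. ⊥bis P2·P7 via (37.845,80.76): [(19.8473, 81.4918) (55, 80.0624) (55, 93) (15.7836, 93)]  |A|=453.0497
9. ⊥bis P2·P8 via (23.11,67): [(19.8473, 81.4918) (55, 80.0624) (55, 93) (15.7836, 93)]  |A|=453.0497
10. ⊥bis P2·P9 via (26.04,47.425): [(19.8473, 81.4918) (55, 80.0624) (55, 93) (15.7836, 93)]  |A|=453.0497
11. canonical 4-gon: [(19.8473, 81.4918) (55, 80.0624) (55, 93) (15.7836, 93)]
12. shoelace: 453.0497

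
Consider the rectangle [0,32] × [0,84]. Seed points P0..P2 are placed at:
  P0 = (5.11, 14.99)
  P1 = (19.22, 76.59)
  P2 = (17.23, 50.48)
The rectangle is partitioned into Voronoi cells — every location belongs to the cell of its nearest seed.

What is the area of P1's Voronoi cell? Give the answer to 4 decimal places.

1. box [0,32]×[0,84]: [(0, 0) (32, 0) (32, 84) (0, 84)]
2. ⊥bis P1·P0 via (12.165,45.79): [(0, 48.5765) (32, 41.2466) (32, 84) (0, 84)]  |A|=1250.8301
3. ⊥bis P1·P2 via (18.225,63.535): [(0, 64.924) (32, 62.4851) (32, 84) (0, 84)]  |A|=649.4534
4. canonical 4-gon: [(0, 64.924) (32, 62.4851) (32, 84) (0, 84)]
5. shoelace: 649.4534

Area of P1's cell: 649.4534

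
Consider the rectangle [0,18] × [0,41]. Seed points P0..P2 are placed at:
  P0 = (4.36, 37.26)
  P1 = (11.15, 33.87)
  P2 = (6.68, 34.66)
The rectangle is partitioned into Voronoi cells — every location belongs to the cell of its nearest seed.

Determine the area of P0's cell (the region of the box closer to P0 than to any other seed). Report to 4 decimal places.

1. box [0,18]×[0,41]: [(0, 0) (18, 0) (18, 41) (0, 41)]
2. ⊥bis P0·P1 via (7.755,35.565): [(0, 20.0321) (10.4685, 41) (0, 41)]  |A|=109.7511
3. ⊥bis P0·P2 via (5.52,35.96): [(0, 31.0345) (9.9063, 39.8739) (10.4685, 41) (0, 41)]  |A|=55.2549
4. canonical 4-gon: [(0, 31.0345) (9.9063, 39.8739) (10.4685, 41) (0, 41)]
5. shoelace: 55.2549

Area of P0's cell: 55.2549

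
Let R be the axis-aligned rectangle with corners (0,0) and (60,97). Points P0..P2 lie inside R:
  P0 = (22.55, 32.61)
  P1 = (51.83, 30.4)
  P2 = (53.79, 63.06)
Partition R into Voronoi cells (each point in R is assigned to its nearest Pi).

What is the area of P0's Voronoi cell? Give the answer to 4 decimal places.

1. box [0,60]×[0,97]: [(0, 0) (60, 0) (60, 97) (0, 97)]
2. ⊥bis P0·P1 via (37.19,31.505): [(0, 0) (34.8121, 0) (42.1334, 97) (0, 97)]  |A|=3731.8568
3. ⊥bis P0·P2 via (38.17,47.835): [(0, 86.9953) (0, 0) (34.8121, 0) (38.4044, 47.5945)]  |A|=2498.9328
4. canonical 4-gon: [(0, 86.9953) (0, 0) (34.8121, 0) (38.4044, 47.5945)]
5. shoelace: 2498.9328

Area of P0's cell: 2498.9328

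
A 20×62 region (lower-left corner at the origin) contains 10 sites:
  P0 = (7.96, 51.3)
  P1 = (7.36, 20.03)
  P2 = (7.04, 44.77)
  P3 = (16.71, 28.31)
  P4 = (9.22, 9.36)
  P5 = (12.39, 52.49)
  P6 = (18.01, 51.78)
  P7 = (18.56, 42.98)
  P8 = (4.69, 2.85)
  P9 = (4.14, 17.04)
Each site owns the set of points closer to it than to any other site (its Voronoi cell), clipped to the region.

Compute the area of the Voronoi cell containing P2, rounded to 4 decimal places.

Area of P2's cell: 179.7044

1. box [0,20]×[0,62]: [(0, 0) (20, 0) (20, 62) (0, 62)]
2. ⊥bis P2·P0 via (7.5,48.035): [(0, 49.0917) (0, 0) (20, 0) (20, 46.2739)]  |A|=953.6556
3. ⊥bis P2·P1 via (7.2,32.4): [(0, 49.0917) (0, 32.3069) (20, 32.5656) (20, 46.2739)]  |A|=304.9313
4. ⊥bis P2·P3 via (11.875,36.54): [(0, 49.0917) (0, 32.3069) (4.7746, 32.3686) (20, 41.3133) (20, 46.2739)]  |A|=238.3373
5. ⊥bis P2·P4 via (8.13,27.065): [(0, 49.0917) (0, 32.3069) (4.7746, 32.3686) (20, 41.3133) (20, 46.2739)]  |A|=238.3373
6. ⊥bis P2·P5 via (9.715,48.63): [(11.3579, 47.4915) (0, 49.0917) (0, 32.3069) (4.7746, 32.3686) (20, 41.3133) (20, 41.5024)]  |A|=217.7196
7. ⊥bis P2·P6 via (12.525,48.275): [(14.3513, 45.417) (11.3579, 47.4915) (0, 49.0917) (0, 32.3069) (4.7746, 32.3686) (17.7997, 40.0206)]  |A|=209.0197
8. ⊥bis P2·P7 via (12.8,43.875): [(13.1671, 46.2377) (11.3579, 47.4915) (0, 49.0917) (0, 32.3069) (4.7746, 32.3686) (11.6387, 36.4012)]  |A|=179.7044
9. ⊥bis P2·P8 via (5.865,23.81): [(13.1671, 46.2377) (11.3579, 47.4915) (0, 49.0917) (0, 32.3069) (4.7746, 32.3686) (11.6387, 36.4012)]  |A|=179.7044
10. ⊥bis P2·P9 via (5.59,30.905): [(13.1671, 46.2377) (11.3579, 47.4915) (0, 49.0917) (0, 32.3069) (4.7746, 32.3686) (11.6387, 36.4012)]  |A|=179.7044
11. canonical 6-gon: [(13.1671, 46.2377) (11.3579, 47.4915) (0, 49.0917) (0, 32.3069) (4.7746, 32.3686) (11.6387, 36.4012)]
12. shoelace: 179.7044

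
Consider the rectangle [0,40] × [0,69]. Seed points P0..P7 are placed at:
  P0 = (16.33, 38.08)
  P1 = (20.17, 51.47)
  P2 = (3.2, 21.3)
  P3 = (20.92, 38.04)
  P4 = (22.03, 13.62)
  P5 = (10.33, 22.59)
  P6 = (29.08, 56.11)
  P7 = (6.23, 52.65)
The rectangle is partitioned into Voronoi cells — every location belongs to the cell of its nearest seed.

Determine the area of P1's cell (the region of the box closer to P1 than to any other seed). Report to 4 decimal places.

Area of P1's cell: 221.5420

1. box [0,40]×[0,69]: [(0, 0) (40, 0) (40, 69) (0, 69)]
2. ⊥bis P1·P0 via (18.25,44.775): [(0, 50.0088) (40, 38.5375) (40, 69) (0, 69)]  |A|=989.0747
3. ⊥bis P1·P2 via (11.685,36.385): [(0, 50.0088) (40, 38.5375) (40, 69) (0, 69)]  |A|=989.0747
4. ⊥bis P1·P3 via (20.545,44.755): [(0, 50.0088) (18.6824, 44.651) (40, 45.8415) (40, 69) (0, 69)]  |A|=911.2234
5. ⊥bis P1·P4 via (21.1,32.545): [(0, 50.0088) (18.6824, 44.651) (40, 45.8415) (40, 69) (0, 69)]  |A|=911.2234
6. ⊥bis P1·P5 via (15.25,37.03): [(0, 50.0088) (18.6824, 44.651) (40, 45.8415) (40, 69) (0, 69)]  |A|=911.2234
7. ⊥bis P1·P6 via (24.625,53.79): [(0, 50.0088) (18.6824, 44.651) (29.0818, 45.2317) (16.7042, 69) (0, 69)]  |A|=507.9485
8. ⊥bis P1·P7 via (13.2,52.06): [(12.7176, 46.3616) (18.6824, 44.651) (29.0818, 45.2317) (16.7042, 69) (14.6339, 69)]  |A|=221.542
9. canonical 5-gon: [(12.7176, 46.3616) (18.6824, 44.651) (29.0818, 45.2317) (16.7042, 69) (14.6339, 69)]
10. shoelace: 221.542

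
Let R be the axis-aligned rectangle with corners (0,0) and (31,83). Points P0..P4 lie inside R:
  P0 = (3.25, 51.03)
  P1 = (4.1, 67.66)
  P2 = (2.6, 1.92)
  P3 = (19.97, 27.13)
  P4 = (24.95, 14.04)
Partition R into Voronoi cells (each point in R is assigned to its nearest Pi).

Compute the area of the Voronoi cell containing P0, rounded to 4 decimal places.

1. box [0,31]×[0,83]: [(0, 0) (31, 0) (31, 83) (0, 83)]
2. ⊥bis P0·P1 via (3.675,59.345): [(0, 59.5328) (0, 0) (31, 0) (31, 57.9484)]  |A|=1820.9585
3. ⊥bis P0·P2 via (2.925,26.475): [(0, 59.5328) (0, 26.5137) (31, 26.1034) (31, 57.9484)]  |A|=1005.393
4. ⊥bis P0·P3 via (11.61,39.08): [(0, 59.5328) (0, 30.9579) (31, 52.6449) (31, 57.9484)]  |A|=525.1159
5. ⊥bis P0·P4 via (14.1,32.535): [(0, 59.5328) (0, 30.9579) (31, 52.6449) (31, 57.9484)]  |A|=525.1159
6. canonical 4-gon: [(0, 59.5328) (0, 30.9579) (31, 52.6449) (31, 57.9484)]
7. shoelace: 525.1159

Area of P0's cell: 525.1159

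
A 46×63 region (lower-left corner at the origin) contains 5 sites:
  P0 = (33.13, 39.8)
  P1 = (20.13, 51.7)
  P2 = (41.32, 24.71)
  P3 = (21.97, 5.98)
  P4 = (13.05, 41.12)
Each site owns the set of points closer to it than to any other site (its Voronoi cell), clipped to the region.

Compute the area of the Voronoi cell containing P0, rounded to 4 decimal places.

1. box [0,46]×[0,63]: [(0, 0) (46, 0) (46, 63) (0, 63)]
2. ⊥bis P0·P1 via (26.63,45.75): [(0, 16.6584) (0, 0) (46, 0) (46, 63) (42.4204, 63)]  |A|=1915.0858
3. ⊥bis P0·P2 via (37.225,32.255): [(0, 16.6584) (0, 12.0514) (46, 37.0176) (46, 63) (42.4204, 63)]  |A|=786.5001
4. ⊥bis P0·P3 via (27.55,22.89): [(10.7722, 28.4264) (22.8361, 24.4455) (46, 37.0176) (46, 63) (42.4204, 63)]  |A|=641.4718
5. ⊥bis P0·P4 via (23.09,40.46): [(23.1908, 41.9929) (22.0542, 24.7035) (22.8361, 24.4455) (46, 37.0176) (46, 63) (42.4204, 63)]  |A|=541.8271
6. canonical 6-gon: [(23.1908, 41.9929) (22.0542, 24.7035) (22.8361, 24.4455) (46, 37.0176) (46, 63) (42.4204, 63)]
7. shoelace: 541.8271

Area of P0's cell: 541.8271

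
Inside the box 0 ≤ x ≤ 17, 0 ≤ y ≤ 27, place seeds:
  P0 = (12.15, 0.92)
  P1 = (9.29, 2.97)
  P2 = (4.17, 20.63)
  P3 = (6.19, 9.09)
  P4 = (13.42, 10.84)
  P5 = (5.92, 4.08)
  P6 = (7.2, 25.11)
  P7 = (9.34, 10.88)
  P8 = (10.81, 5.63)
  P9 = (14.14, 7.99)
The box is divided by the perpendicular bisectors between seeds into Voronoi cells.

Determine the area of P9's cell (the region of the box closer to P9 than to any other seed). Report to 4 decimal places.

1. box [0,17]×[0,27]: [(0, 0) (17, 0) (17, 27) (0, 27)]
2. ⊥bis P9·P0 via (13.145,4.455): [(0, 8.1549) (17, 3.3699) (17, 27) (0, 27)]  |A|=361.0386
3. ⊥bis P9·P1 via (11.715,5.48): [(0, 16.7983) (12.6242, 4.6016) (17, 3.3699) (17, 27) (0, 27)]  |A|=306.481
4. ⊥bis P9·P2 via (9.155,14.31): [(5.5327, 11.4529) (12.6242, 4.6016) (17, 3.3699) (17, 20.4979)]  |A|=108.828
5. ⊥bis P9·P3 via (10.165,8.54): [(11.1849, 15.9111) (9.9743, 7.1618) (12.6242, 4.6016) (17, 3.3699) (17, 20.4979)]  |A|=86.8002
6. ⊥bis P9·P4 via (13.78,9.415): [(10.1595, 8.5004) (9.9743, 7.1618) (12.6242, 4.6016) (17, 3.3699) (17, 10.2285)]  |A|=32.4808
7. ⊥bis P9·P5 via (10.03,6.035): [(10.1595, 8.5004) (9.9743, 7.1618) (12.6242, 4.6016) (17, 3.3699) (17, 10.2285)]  |A|=32.4808
8. ⊥bis P9·P6 via (10.67,16.55): [(10.1595, 8.5004) (9.9743, 7.1618) (12.6242, 4.6016) (17, 3.3699) (17, 10.2285)]  |A|=32.4808
9. ⊥bis P9·P7 via (11.74,9.435): [(11.3598, 8.8036) (10.2253, 6.9192) (12.6242, 4.6016) (17, 3.3699) (17, 10.2285)]  |A|=31.3315
10. ⊥bis P9·P8 via (12.475,6.81): [(11.3598, 8.8036) (11.2231, 8.5765) (14.393, 4.1037) (17, 3.3699) (17, 10.2285)]  |A|=25.021
11. canonical 5-gon: [(11.3598, 8.8036) (11.2231, 8.5765) (14.393, 4.1037) (17, 3.3699) (17, 10.2285)]
12. shoelace: 25.021

Area of P9's cell: 25.0210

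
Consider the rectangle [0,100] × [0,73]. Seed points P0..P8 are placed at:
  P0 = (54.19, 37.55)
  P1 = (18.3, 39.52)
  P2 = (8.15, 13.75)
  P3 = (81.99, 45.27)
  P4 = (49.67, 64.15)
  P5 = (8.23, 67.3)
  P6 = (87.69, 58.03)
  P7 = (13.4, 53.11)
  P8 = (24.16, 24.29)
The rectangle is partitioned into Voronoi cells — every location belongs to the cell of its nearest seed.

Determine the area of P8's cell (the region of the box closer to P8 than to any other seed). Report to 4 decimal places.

1. box [0,100]×[0,73]: [(0, 0) (100, 0) (100, 73) (0, 73)]
2. ⊥bis P8·P0 via (39.175,30.92): [(0, 0) (52.828, 0) (20.5942, 73) (0, 73)]  |A|=2679.9106
3. ⊥bis P8·P1 via (21.23,31.905): [(0, 23.7364) (0, 0) (52.828, 0) (36.1972, 37.6639)]  |A|=1424.4488
4. ⊥bis P8·P2 via (16.155,19.02): [(10.4125, 27.7428) (28.6766, 0) (52.828, 0) (36.1972, 37.6639)]  |A|=903.0875
5. ⊥bis P8·P3 via (53.075,34.78): [(10.4125, 27.7428) (28.6766, 0) (52.828, 0) (36.1972, 37.6639)]  |A|=903.0875
6. ⊥bis P8·P4 via (36.915,44.22): [(10.4125, 27.7428) (28.6766, 0) (52.828, 0) (36.1972, 37.6639)]  |A|=903.0875
7. ⊥bis P8·P5 via (16.195,45.795): [(10.4125, 27.7428) (28.6766, 0) (52.828, 0) (36.1972, 37.6639)]  |A|=903.0875
8. ⊥bis P8·P6 via (55.925,41.16): [(10.4125, 27.7428) (28.6766, 0) (52.828, 0) (36.1972, 37.6639)]  |A|=903.0875
9. ⊥bis P8·P7 via (18.78,38.7): [(10.4125, 27.7428) (28.6766, 0) (52.828, 0) (36.1972, 37.6639)]  |A|=903.0875
10. canonical 4-gon: [(10.4125, 27.7428) (28.6766, 0) (52.828, 0) (36.1972, 37.6639)]
11. shoelace: 903.0875

Area of P8's cell: 903.0875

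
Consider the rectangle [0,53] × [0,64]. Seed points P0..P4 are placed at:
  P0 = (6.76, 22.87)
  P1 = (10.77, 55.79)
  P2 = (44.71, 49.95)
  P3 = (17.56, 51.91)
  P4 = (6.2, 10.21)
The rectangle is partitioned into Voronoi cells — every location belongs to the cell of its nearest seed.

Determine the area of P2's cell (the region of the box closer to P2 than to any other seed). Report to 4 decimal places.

Area of P2's cell: 1082.4242

1. box [0,53]×[0,64]: [(0, 0) (53, 0) (53, 64) (0, 64)]
2. ⊥bis P2·P0 via (25.735,36.41): [(51.7161, 0) (53, 0) (53, 64) (6.0476, 64)]  |A|=1543.5619
3. ⊥bis P2·P1 via (27.74,52.87): [(25.0685, 37.3441) (51.7161, 0) (53, 0) (53, 64) (29.6551, 64)]  |A|=1228.9215
4. ⊥bis P2·P3 via (31.135,50.93): [(29.687, 30.8717) (51.7161, 0) (53, 0) (53, 64) (32.0785, 64)]  |A|=1112.3814
5. ⊥bis P2·P4 via (25.455,30.08): [(29.687, 30.8717) (41.0033, 15.0129) (53, 3.3876) (53, 64) (32.0785, 64)]  |A|=1082.4242
6. canonical 5-gon: [(29.687, 30.8717) (41.0033, 15.0129) (53, 3.3876) (53, 64) (32.0785, 64)]
7. shoelace: 1082.4242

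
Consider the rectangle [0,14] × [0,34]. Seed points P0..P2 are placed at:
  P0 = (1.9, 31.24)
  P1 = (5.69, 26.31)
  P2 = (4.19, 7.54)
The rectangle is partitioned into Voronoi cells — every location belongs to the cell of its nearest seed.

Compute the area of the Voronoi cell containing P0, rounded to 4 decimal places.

1. box [0,14]×[0,34]: [(0, 0) (14, 0) (14, 34) (0, 34)]
2. ⊥bis P0·P1 via (3.795,28.775): [(0, 25.8575) (10.5916, 34) (0, 34)]  |A|=43.121
3. ⊥bis P0·P2 via (3.045,19.39): [(0, 25.8575) (10.5916, 34) (0, 34)]  |A|=43.121
4. canonical 3-gon: [(0, 25.8575) (10.5916, 34) (0, 34)]
5. shoelace: 43.121

Area of P0's cell: 43.1210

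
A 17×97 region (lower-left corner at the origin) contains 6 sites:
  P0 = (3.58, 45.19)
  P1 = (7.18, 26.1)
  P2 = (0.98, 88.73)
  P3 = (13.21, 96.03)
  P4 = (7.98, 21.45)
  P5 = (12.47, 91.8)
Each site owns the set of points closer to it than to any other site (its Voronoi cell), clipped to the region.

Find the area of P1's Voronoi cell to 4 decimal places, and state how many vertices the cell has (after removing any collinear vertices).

1. box [0,17]×[0,97]: [(0, 0) (17, 0) (17, 97) (0, 97)]
2. ⊥bis P1·P0 via (5.38,35.645): [(0, 34.6304) (0, 0) (17, 0) (17, 37.8363)]  |A|=615.9673
3. ⊥bis P1·P2 via (4.08,57.415): [(0, 34.6304) (0, 0) (17, 0) (17, 37.8363)]  |A|=615.9673
4. ⊥bis P1·P3 via (10.195,61.065): [(0, 34.6304) (0, 0) (17, 0) (17, 37.8363)]  |A|=615.9673
5. ⊥bis P1·P4 via (7.58,23.775): [(0, 34.6304) (0, 22.4709) (17, 25.3956) (17, 37.8363)]  |A|=209.1016
6. ⊥bis P1·P5 via (9.825,58.95): [(0, 34.6304) (0, 22.4709) (17, 25.3956) (17, 37.8363)]  |A|=209.1016
7. canonical 4-gon: [(0, 34.6304) (0, 22.4709) (17, 25.3956) (17, 37.8363)]
8. shoelace: 209.1016

Area of P1's cell: 209.1016 (4 vertices)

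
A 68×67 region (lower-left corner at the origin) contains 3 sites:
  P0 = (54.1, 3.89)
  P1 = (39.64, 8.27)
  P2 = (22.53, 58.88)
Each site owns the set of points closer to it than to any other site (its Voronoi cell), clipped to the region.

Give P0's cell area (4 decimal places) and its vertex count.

1. box [0,68]×[0,67]: [(0, 0) (68, 0) (68, 67) (0, 67)]
2. ⊥bis P0·P1 via (46.87,6.08): [(45.0283, 0) (68, 0) (68, 67) (65.3229, 67)]  |A|=859.2319
3. ⊥bis P0·P2 via (38.315,31.385): [(57.9494, 42.6572) (45.0283, 0) (68, 0) (68, 48.4273)]  |A|=733.315
4. canonical 4-gon: [(57.9494, 42.6572) (45.0283, 0) (68, 0) (68, 48.4273)]
5. shoelace: 733.315

Area of P0's cell: 733.3150 (4 vertices)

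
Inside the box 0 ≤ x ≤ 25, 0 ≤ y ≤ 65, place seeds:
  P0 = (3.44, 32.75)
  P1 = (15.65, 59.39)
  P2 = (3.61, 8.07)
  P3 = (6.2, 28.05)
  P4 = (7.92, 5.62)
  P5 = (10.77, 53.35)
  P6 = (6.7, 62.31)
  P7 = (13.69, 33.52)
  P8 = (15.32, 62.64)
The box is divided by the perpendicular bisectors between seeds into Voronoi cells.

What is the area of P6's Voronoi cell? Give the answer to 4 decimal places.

1. box [0,25]×[0,65]: [(0, 0) (25, 0) (25, 65) (0, 65)]
2. ⊥bis P6·P0 via (5.07,47.53): [(0, 48.0891) (25, 45.332) (25, 65) (0, 65)]  |A|=457.2353
3. ⊥bis P6·P1 via (11.175,60.85): [(0, 48.0891) (6.7682, 47.3427) (12.529, 65) (0, 65)]  |A|=167.8414
4. ⊥bis P6·P2 via (5.155,35.19): [(0, 48.0891) (6.7682, 47.3427) (12.529, 65) (0, 65)]  |A|=167.8414
5. ⊥bis P6·P3 via (6.45,45.18): [(0, 48.0891) (6.7682, 47.3427) (12.529, 65) (0, 65)]  |A|=167.8414
6. ⊥bis P6·P4 via (7.31,33.965): [(0, 48.0891) (6.7682, 47.3427) (12.529, 65) (0, 65)]  |A|=167.8414
7. ⊥bis P6·P5 via (8.735,57.83): [(0, 53.8622) (10.4428, 58.6058) (12.529, 65) (0, 65)]  |A|=98.2115
8. ⊥bis P6·P7 via (10.195,47.915): [(0, 53.8622) (10.4428, 58.6058) (12.529, 65) (0, 65)]  |A|=98.2115
9. ⊥bis P6·P8 via (11.01,62.475): [(0, 53.8622) (10.4428, 58.6058) (11.083, 60.568) (10.9133, 65) (0, 65)]  |A|=94.6313
10. canonical 5-gon: [(0, 53.8622) (10.4428, 58.6058) (11.083, 60.568) (10.9133, 65) (0, 65)]
11. shoelace: 94.6313

Area of P6's cell: 94.6313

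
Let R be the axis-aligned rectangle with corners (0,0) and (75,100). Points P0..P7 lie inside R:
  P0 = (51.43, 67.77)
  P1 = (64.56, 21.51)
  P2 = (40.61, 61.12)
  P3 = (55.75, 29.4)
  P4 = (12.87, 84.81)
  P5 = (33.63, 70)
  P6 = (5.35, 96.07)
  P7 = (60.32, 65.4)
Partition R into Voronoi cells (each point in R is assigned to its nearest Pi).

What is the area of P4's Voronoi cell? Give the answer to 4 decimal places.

1. box [0,75]×[0,100]: [(0, 0) (75, 0) (75, 100) (0, 100)]
2. ⊥bis P4·P0 via (32.15,76.29): [(0, 3.5374) (42.6277, 100) (0, 100)]  |A|=2055.9869
3. ⊥bis P4·P1 via (38.715,53.16): [(0, 21.5458) (12.4512, 31.7133) (42.6277, 100) (0, 100)]  |A|=1943.8743
4. ⊥bis P4·P2 via (26.74,72.965): [(0, 41.6536) (34.9064, 82.5275) (42.6277, 100) (0, 100)]  |A|=1390.7375
5. ⊥bis P4·P3 via (34.31,57.105): [(0, 41.6536) (34.9064, 82.5275) (42.6277, 100) (0, 100)]  |A|=1390.7375
6. ⊥bis P4·P5 via (23.25,77.405): [(0, 44.8142) (39.3691, 100) (0, 100)]  |A|=1086.3072
7. ⊥bis P4·P6 via (9.11,90.44): [(0, 84.3559) (0, 44.8142) (39.3691, 100) (23.4246, 100)]  |A|=903.0788
8. ⊥bis P4·P7 via (36.595,75.105): [(0, 84.3559) (0, 44.8142) (39.3691, 100) (23.4246, 100)]  |A|=903.0788
9. canonical 4-gon: [(0, 84.3559) (0, 44.8142) (39.3691, 100) (23.4246, 100)]
10. shoelace: 903.0788

Area of P4's cell: 903.0788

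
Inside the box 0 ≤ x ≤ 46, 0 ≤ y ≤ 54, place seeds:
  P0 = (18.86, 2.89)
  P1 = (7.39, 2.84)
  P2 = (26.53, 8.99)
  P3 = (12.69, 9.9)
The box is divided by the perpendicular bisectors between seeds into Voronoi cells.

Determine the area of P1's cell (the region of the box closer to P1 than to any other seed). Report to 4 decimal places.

Area of P1's cell: 117.8850

1. box [0,46]×[0,54]: [(0, 0) (46, 0) (46, 54) (0, 54)]
2. ⊥bis P1·P0 via (13.125,2.865): [(0, 0) (13.1375, 0) (12.9021, 54) (0, 54)]  |A|=703.0687
3. ⊥bis P1·P2 via (16.96,5.915): [(0, 0) (13.1375, 0) (13.0588, 18.0564) (1.5095, 54) (0, 54)]  |A|=498.3229
4. ⊥bis P1·P3 via (10.04,6.37): [(0, 13.9071) (0, 0) (13.1375, 0) (13.1198, 4.058)]  |A|=117.885
5. canonical 4-gon: [(0, 13.9071) (0, 0) (13.1375, 0) (13.1198, 4.058)]
6. shoelace: 117.885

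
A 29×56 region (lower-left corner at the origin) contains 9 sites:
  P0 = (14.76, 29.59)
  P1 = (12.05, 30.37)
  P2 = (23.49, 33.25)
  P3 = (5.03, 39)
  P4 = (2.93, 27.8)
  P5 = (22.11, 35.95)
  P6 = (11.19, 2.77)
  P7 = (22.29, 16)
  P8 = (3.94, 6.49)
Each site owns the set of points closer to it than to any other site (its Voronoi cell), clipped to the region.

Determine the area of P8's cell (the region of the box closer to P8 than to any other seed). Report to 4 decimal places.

1. box [0,29]×[0,56]: [(0, 0) (29, 0) (29, 56) (0, 56)]
2. ⊥bis P8·P0 via (9.35,18.04): [(0, 22.4195) (0, 0) (29, 0) (29, 8.836)]  |A|=453.2047
3. ⊥bis P8·P1 via (7.995,18.43): [(9.8949, 17.7848) (0, 21.1452) (0, 0) (29, 0) (29, 8.836)]  |A|=446.9001
4. ⊥bis P8·P2 via (13.715,19.87): [(28.4938, 9.0731) (9.8949, 17.7848) (0, 21.1452) (0, 0) (29, 0) (29, 8.7033)]  |A|=446.8666
5. ⊥bis P8·P3 via (4.485,22.745): [(28.4938, 9.0731) (9.8949, 17.7848) (0, 21.1452) (0, 0) (29, 0) (29, 8.7033)]  |A|=446.8666
6. ⊥bis P8·P4 via (3.435,17.145): [(28.4938, 9.0731) (10.5417, 17.4818) (0, 16.9822) (0, 0) (29, 0) (29, 8.7033)]  |A|=424.5119
7. ⊥bis P8·P5 via (13.025,21.22): [(28.4938, 9.0731) (10.5417, 17.4818) (0, 16.9822) (0, 0) (29, 0) (29, 8.7033)]  |A|=424.5119
8. ⊥bis P8·P6 via (7.565,4.63): [(13.4583, 16.1157) (10.5417, 17.4818) (0, 16.9822) (0, 0) (5.1893, 0)]  |A|=164.0202
9. ⊥bis P8·P7 via (13.115,11.245): [(12.0317, 13.3353) (9.8985, 17.4513) (0, 16.9822) (0, 0) (5.1893, 0)]  |A|=157.6349
10. canonical 5-gon: [(12.0317, 13.3353) (9.8985, 17.4513) (0, 16.9822) (0, 0) (5.1893, 0)]
11. shoelace: 157.6349

Area of P8's cell: 157.6349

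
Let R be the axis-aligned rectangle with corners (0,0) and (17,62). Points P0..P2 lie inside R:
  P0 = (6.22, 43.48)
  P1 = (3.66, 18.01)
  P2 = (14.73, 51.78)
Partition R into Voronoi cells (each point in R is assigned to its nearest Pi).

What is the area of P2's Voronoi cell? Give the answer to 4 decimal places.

Area of P2's cell: 209.8655

1. box [0,17]×[0,62]: [(0, 0) (17, 0) (17, 62) (0, 62)]
2. ⊥bis P2·P0 via (10.475,47.63): [(0, 58.37) (17, 40.9399) (17, 62) (0, 62)]  |A|=209.8655
3. ⊥bis P2·P1 via (9.195,34.895): [(0, 58.37) (17, 40.9399) (17, 62) (0, 62)]  |A|=209.8655
4. canonical 4-gon: [(0, 58.37) (17, 40.9399) (17, 62) (0, 62)]
5. shoelace: 209.8655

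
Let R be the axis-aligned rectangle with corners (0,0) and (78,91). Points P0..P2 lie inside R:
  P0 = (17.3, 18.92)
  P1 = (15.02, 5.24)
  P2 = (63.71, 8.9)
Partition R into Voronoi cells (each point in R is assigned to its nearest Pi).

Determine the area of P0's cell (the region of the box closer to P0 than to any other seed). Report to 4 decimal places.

Area of P0's cell: 3862.2083

1. box [0,78]×[0,91]: [(0, 0) (78, 0) (78, 91) (0, 91)]
2. ⊥bis P0·P1 via (16.16,12.08): [(0, 14.7733) (78, 1.7733) (78, 91) (0, 91)]  |A|=6452.68
3. ⊥bis P0·P2 via (40.505,13.91): [(0, 14.7733) (39.278, 8.227) (57.1489, 91) (0, 91)]  |A|=3862.2083
4. canonical 4-gon: [(0, 14.7733) (39.278, 8.227) (57.1489, 91) (0, 91)]
5. shoelace: 3862.2083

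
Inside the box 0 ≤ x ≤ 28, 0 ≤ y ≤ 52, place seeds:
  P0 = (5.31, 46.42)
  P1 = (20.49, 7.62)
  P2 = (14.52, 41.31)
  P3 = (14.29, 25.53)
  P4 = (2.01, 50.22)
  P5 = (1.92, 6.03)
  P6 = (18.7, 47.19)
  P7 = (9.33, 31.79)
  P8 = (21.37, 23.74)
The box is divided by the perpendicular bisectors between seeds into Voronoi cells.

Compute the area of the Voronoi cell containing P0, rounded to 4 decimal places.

1. box [0,28]×[0,52]: [(0, 0) (28, 0) (28, 52) (0, 52)]
2. ⊥bis P0·P1 via (12.9,27.02): [(0, 21.973) (28, 32.9277) (28, 52) (0, 52)]  |A|=687.3899
3. ⊥bis P0·P2 via (9.915,43.865): [(0, 25.9947) (14.4286, 52) (0, 52)]  |A|=187.6093
4. ⊥bis P0·P3 via (9.8,35.975): [(0, 31.7623) (4.2023, 33.5687) (14.4286, 52) (0, 52)]  |A|=175.4909
5. ⊥bis P0·P4 via (3.66,48.32): [(0, 45.1416) (0, 31.7623) (4.2023, 33.5687) (14.4286, 52) (7.8976, 52)]  |A|=148.4084
6. ⊥bis P0·P5 via (3.615,26.225): [(0, 45.1416) (0, 31.7623) (4.2023, 33.5687) (14.4286, 52) (7.8976, 52)]  |A|=148.4084
7. ⊥bis P0·P6 via (12.005,46.805): [(0, 45.1416) (0, 31.7623) (4.2023, 33.5687) (11.9619, 47.5543) (11.7063, 52) (7.8976, 52)]  |A|=142.3571
8. ⊥bis P0·P7 via (7.32,39.105): [(0, 45.1416) (0, 37.0936) (7.2657, 39.0901) (11.9619, 47.5543) (11.7063, 52) (7.8976, 52)]  |A|=114.1547
9. ⊥bis P0·P8 via (13.34,35.08): [(0, 45.1416) (0, 37.0936) (7.2657, 39.0901) (11.9619, 47.5543) (11.7063, 52) (7.8976, 52)]  |A|=114.1547
10. canonical 6-gon: [(0, 45.1416) (0, 37.0936) (7.2657, 39.0901) (11.9619, 47.5543) (11.7063, 52) (7.8976, 52)]
11. shoelace: 114.1547

Area of P0's cell: 114.1547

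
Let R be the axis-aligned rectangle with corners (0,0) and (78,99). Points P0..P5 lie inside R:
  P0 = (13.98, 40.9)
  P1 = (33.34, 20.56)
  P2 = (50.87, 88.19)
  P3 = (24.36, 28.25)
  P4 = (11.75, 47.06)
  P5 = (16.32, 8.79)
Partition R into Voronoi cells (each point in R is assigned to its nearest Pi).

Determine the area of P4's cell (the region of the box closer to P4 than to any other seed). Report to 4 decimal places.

1. box [0,78]×[0,99]: [(0, 0) (78, 0) (78, 99) (0, 99)]
2. ⊥bis P4·P0 via (12.865,43.98): [(0, 39.3227) (78, 67.5597) (78, 99) (0, 99)]  |A|=3553.5857
3. ⊥bis P4·P1 via (22.545,33.81): [(0, 39.3227) (52.7508, 58.4192) (78, 78.9901) (78, 99) (0, 99)]  |A|=3409.2813
4. ⊥bis P4·P2 via (31.31,67.625): [(0, 97.4049) (0, 39.3227) (44.2314, 55.335)]  |A|=1284.5288
5. ⊥bis P4·P3 via (18.055,37.655): [(0, 97.4049) (0, 39.3227) (44.2314, 55.335)]  |A|=1284.5288
6. ⊥bis P4·P5 via (14.035,27.925): [(0, 97.4049) (0, 39.3227) (44.2314, 55.335)]  |A|=1284.5288
7. canonical 3-gon: [(0, 97.4049) (0, 39.3227) (44.2314, 55.335)]
8. shoelace: 1284.5288

Area of P4's cell: 1284.5288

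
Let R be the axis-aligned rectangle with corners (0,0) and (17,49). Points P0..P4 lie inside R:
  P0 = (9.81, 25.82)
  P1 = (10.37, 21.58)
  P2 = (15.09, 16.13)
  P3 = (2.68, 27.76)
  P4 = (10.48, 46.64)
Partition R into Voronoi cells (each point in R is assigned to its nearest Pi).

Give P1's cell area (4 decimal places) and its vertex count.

Area of P1's cell: 125.8637 (5 vertices)

1. box [0,17]×[0,49]: [(0, 0) (17, 0) (17, 49) (0, 49)]
2. ⊥bis P1·P0 via (10.09,23.7): [(0, 22.3674) (0, 0) (17, 0) (17, 24.6126)]  |A|=399.33
3. ⊥bis P1·P2 via (12.73,18.855): [(0, 22.3674) (0, 7.8301) (17, 22.5531) (17, 24.6126)]  |A|=141.073
4. ⊥bis P1·P3 via (6.525,24.67): [(5.2296, 23.0581) (0, 16.5507) (0, 7.8301) (17, 22.5531) (17, 24.6126)]  |A|=125.8637
5. ⊥bis P1·P4 via (10.425,34.11): [(5.2296, 23.0581) (0, 16.5507) (0, 7.8301) (17, 22.5531) (17, 24.6126)]  |A|=125.8637
6. canonical 5-gon: [(5.2296, 23.0581) (0, 16.5507) (0, 7.8301) (17, 22.5531) (17, 24.6126)]
7. shoelace: 125.8637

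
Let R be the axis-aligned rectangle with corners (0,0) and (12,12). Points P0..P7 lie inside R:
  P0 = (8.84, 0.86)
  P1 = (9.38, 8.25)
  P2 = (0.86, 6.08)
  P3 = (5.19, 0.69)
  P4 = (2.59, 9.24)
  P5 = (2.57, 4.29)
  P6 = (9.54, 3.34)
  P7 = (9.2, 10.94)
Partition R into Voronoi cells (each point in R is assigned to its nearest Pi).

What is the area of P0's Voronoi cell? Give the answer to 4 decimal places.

1. box [0,12]×[0,12]: [(0, 0) (12, 0) (12, 12) (0, 12)]
2. ⊥bis P0·P1 via (9.11,4.555): [(0, 5.2207) (0, 0) (12, 0) (12, 4.3438)]  |A|=57.387
3. ⊥bis P0·P2 via (4.85,3.47): [(5.7217, 4.8026) (2.5802, 0) (12, 0) (12, 4.3438)]  |A|=36.2558
4. ⊥bis P0·P3 via (7.015,0.775): [(6.8312, 4.7215) (7.0511, 0) (12, 0) (12, 4.3438)]  |A|=22.9094
5. ⊥bis P0·P4 via (5.715,5.05): [(6.8312, 4.7215) (7.0511, 0) (12, 0) (12, 4.3438)]  |A|=22.9094
6. ⊥bis P0·P5 via (5.705,2.575): [(6.8774, 4.7181) (6.835, 4.6406) (7.0511, 0) (12, 0) (12, 4.3438)]  |A|=22.9075
7. ⊥bis P0·P6 via (9.19,2.1): [(6.9235, 2.7397) (7.0511, 0) (12, 0) (12, 1.3069)]  |A|=10.0965
8. ⊥bis P0·P7 via (9.02,5.9): [(6.9235, 2.7397) (7.0511, 0) (12, 0) (12, 1.3069)]  |A|=10.0965
9. canonical 4-gon: [(6.9235, 2.7397) (7.0511, 0) (12, 0) (12, 1.3069)]
10. shoelace: 10.0965

Area of P0's cell: 10.0965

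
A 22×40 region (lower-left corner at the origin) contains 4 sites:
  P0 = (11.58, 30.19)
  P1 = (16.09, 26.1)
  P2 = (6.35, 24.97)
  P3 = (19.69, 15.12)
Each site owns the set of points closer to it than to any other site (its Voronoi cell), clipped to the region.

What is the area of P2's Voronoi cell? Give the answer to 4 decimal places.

Area of P2's cell: 238.0036

1. box [0,22]×[0,40]: [(0, 0) (22, 0) (22, 40) (0, 40)]
2. ⊥bis P2·P0 via (8.965,27.58): [(0, 36.5622) (0, 0) (22, 0) (22, 14.52)]  |A|=561.9042
3. ⊥bis P2·P1 via (11.22,25.535): [(11.2481, 25.2925) (0, 36.5622) (0, 0) (14.1825, 0)]  |A|=384.9833
4. ⊥bis P2·P3 via (13.02,20.045): [(12.0149, 18.6837) (11.2481, 25.2925) (0, 36.5622) (0, 2.4118)]  |A|=238.0036
5. canonical 4-gon: [(12.0149, 18.6837) (11.2481, 25.2925) (0, 36.5622) (0, 2.4118)]
6. shoelace: 238.0036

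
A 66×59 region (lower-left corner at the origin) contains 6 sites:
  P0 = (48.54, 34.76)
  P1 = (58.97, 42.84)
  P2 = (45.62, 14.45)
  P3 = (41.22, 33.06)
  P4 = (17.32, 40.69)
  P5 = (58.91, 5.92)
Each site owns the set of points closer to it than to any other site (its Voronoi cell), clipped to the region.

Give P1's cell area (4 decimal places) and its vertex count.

1. box [0,66]×[0,59]: [(0, 0) (66, 0) (66, 59) (0, 59)]
2. ⊥bis P1·P0 via (53.755,38.8): [(66, 22.9936) (66, 59) (38.1063, 59)]  |A|=502.1753
3. ⊥bis P1·P2 via (52.295,28.645): [(66, 22.9936) (66, 59) (38.1063, 59)]  |A|=502.1753
4. ⊥bis P1·P3 via (50.095,37.95): [(39.4584, 57.2546) (66, 22.9936) (66, 59) (38.4967, 59)]  |A|=501.8346
5. ⊥bis P1·P4 via (38.145,41.765): [(39.4584, 57.2546) (66, 22.9936) (66, 59) (38.4967, 59)]  |A|=501.8346
6. ⊥bis P1·P5 via (58.94,24.38): [(39.4584, 57.2546) (64.9336, 24.3703) (66, 24.3685) (66, 59) (38.4967, 59)]  |A|=501.1015
7. canonical 5-gon: [(39.4584, 57.2546) (64.9336, 24.3703) (66, 24.3685) (66, 59) (38.4967, 59)]
8. shoelace: 501.1015

Area of P1's cell: 501.1015 (5 vertices)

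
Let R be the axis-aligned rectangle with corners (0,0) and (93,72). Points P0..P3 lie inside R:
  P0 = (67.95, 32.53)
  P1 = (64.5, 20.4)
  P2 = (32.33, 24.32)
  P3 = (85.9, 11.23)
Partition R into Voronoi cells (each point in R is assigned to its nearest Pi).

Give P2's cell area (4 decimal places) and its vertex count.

1. box [0,93]×[0,72]: [(0, 0) (93, 0) (93, 72) (0, 72)]
2. ⊥bis P2·P0 via (50.14,28.425): [(0, 0) (56.6916, 0) (40.0965, 72) (0, 72)]  |A|=3484.3716
3. ⊥bis P2·P1 via (48.415,22.36): [(0, 0) (45.6904, 0) (49.495, 31.2233) (40.0965, 72) (0, 72)]  |A|=3312.6236
4. ⊥bis P2·P3 via (59.115,17.775): [(0, 0) (45.6904, 0) (49.495, 31.2233) (40.0965, 72) (0, 72)]  |A|=3312.6236
5. canonical 5-gon: [(0, 0) (45.6904, 0) (49.495, 31.2233) (40.0965, 72) (0, 72)]
6. shoelace: 3312.6236

Area of P2's cell: 3312.6236 (5 vertices)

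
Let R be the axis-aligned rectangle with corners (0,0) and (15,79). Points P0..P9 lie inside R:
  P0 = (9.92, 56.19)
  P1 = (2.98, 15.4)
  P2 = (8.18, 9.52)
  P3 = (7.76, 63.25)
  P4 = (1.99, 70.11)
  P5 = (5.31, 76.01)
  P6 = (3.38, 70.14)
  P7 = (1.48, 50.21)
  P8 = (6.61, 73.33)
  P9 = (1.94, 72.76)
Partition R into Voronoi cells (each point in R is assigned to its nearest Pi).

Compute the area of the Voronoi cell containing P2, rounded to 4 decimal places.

Area of P2's cell: 212.3694

1. box [0,15]×[0,79]: [(0, 0) (15, 0) (15, 79) (0, 79)]
2. ⊥bis P2·P0 via (9.05,32.855): [(0, 33.1924) (0, 0) (15, 0) (15, 32.6332)]  |A|=493.6918
3. ⊥bis P2·P1 via (5.58,12.46): [(0, 7.5253) (0, 0) (15, 0) (15, 20.7906)]  |A|=212.3694
4. ⊥bis P2·P3 via (7.97,36.385): [(0, 7.5253) (0, 0) (15, 0) (15, 20.7906)]  |A|=212.3694
5. ⊥bis P2·P4 via (5.085,39.815): [(0, 7.5253) (0, 0) (15, 0) (15, 20.7906)]  |A|=212.3694
6. ⊥bis P2·P5 via (6.745,42.765): [(0, 7.5253) (0, 0) (15, 0) (15, 20.7906)]  |A|=212.3694
7. ⊥bis P2·P6 via (5.78,39.83): [(0, 7.5253) (0, 0) (15, 0) (15, 20.7906)]  |A|=212.3694
8. ⊥bis P2·P7 via (4.83,29.865): [(0, 7.5253) (0, 0) (15, 0) (15, 20.7906)]  |A|=212.3694
9. ⊥bis P2·P8 via (7.395,41.425): [(0, 7.5253) (0, 0) (15, 0) (15, 20.7906)]  |A|=212.3694
10. ⊥bis P2·P9 via (5.06,41.14): [(0, 7.5253) (0, 0) (15, 0) (15, 20.7906)]  |A|=212.3694
11. canonical 4-gon: [(0, 7.5253) (0, 0) (15, 0) (15, 20.7906)]
12. shoelace: 212.3694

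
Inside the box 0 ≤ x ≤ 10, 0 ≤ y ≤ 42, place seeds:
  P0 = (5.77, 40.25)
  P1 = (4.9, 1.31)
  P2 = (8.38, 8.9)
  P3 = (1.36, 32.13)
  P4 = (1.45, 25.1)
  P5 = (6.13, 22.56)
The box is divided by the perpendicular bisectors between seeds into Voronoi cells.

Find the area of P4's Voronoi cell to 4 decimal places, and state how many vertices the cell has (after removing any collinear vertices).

1. box [0,10]×[0,42]: [(0, 0) (10, 0) (10, 42) (0, 42)]
2. ⊥bis P4·P0 via (3.61,32.675): [(0, 33.7044) (0, 0) (10, 0) (10, 30.8529)]  |A|=322.7864
3. ⊥bis P4·P1 via (3.175,13.205): [(0, 33.7044) (0, 12.7446) (10, 14.1948) (10, 30.8529)]  |A|=188.0898
4. ⊥bis P4·P2 via (4.915,17): [(0, 33.7044) (0, 14.8975) (10, 19.1752) (10, 30.8529)]  |A|=152.4228
5. ⊥bis P4·P3 via (1.405,28.615): [(0, 28.597) (0, 14.8975) (10, 19.1752) (10, 28.725)]  |A|=116.2466
6. ⊥bis P4·P5 via (3.79,23.83): [(6.4218, 28.6792) (0, 28.597) (0, 16.8469)]  |A|=37.7289
7. canonical 3-gon: [(6.4218, 28.6792) (0, 28.597) (0, 16.8469)]
8. shoelace: 37.7289

Area of P4's cell: 37.7289 (3 vertices)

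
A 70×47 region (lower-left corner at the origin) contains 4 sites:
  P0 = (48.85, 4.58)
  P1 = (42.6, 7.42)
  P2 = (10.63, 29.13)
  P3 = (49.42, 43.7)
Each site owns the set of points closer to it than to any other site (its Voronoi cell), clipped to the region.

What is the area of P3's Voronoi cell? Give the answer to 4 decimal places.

Area of P3's cell: 873.3562

1. box [0,70]×[0,47]: [(0, 0) (70, 0) (70, 47) (0, 47)]
2. ⊥bis P3·P0 via (49.135,24.14): [(0, 24.8559) (70, 23.836) (70, 47) (0, 47)]  |A|=1585.7832
3. ⊥bis P3·P1 via (46.01,25.56): [(0, 34.2091) (53.936, 24.07) (70, 23.836) (70, 47) (0, 47)]  |A|=1333.5474
4. ⊥bis P3·P2 via (30.025,36.415): [(33.1976, 27.9685) (53.936, 24.07) (70, 23.836) (70, 47) (26.0491, 47)]  |A|=873.3562
5. canonical 5-gon: [(33.1976, 27.9685) (53.936, 24.07) (70, 23.836) (70, 47) (26.0491, 47)]
6. shoelace: 873.3562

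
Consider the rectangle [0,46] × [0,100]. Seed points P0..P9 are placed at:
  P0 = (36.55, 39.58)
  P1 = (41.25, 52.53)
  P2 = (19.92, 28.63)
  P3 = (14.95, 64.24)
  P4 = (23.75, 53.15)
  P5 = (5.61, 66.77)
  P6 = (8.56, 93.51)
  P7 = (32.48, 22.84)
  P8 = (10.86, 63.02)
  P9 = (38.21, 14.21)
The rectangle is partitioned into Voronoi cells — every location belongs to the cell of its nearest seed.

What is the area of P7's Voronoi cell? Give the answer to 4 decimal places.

1. box [0,46]×[0,100]: [(0, 0) (46, 0) (46, 100) (0, 100)]
2. ⊥bis P7·P0 via (34.515,31.21): [(0, 39.6016) (0, 0) (46, 0) (46, 28.4176)]  |A|=1564.4436
3. ⊥bis P7·P1 via (36.865,37.685): [(0, 39.6016) (0, 0) (46, 0) (46, 28.4176)]  |A|=1564.4436
4. ⊥bis P7·P2 via (26.2,25.735): [(29.3076, 32.4761) (14.3365, 0) (46, 0) (46, 28.4176)]  |A|=751.3334
5. ⊥bis P7·P3 via (23.715,43.54): [(29.3076, 32.4761) (14.3365, 0) (46, 0) (46, 28.4176)]  |A|=751.3334
6. ⊥bis P7·P4 via (28.115,37.995): [(29.3076, 32.4761) (14.3365, 0) (46, 0) (46, 28.4176)]  |A|=751.3334
7. ⊥bis P7·P5 via (19.045,44.805): [(29.3076, 32.4761) (14.3365, 0) (46, 0) (46, 28.4176)]  |A|=751.3334
8. ⊥bis P7·P6 via (20.52,58.175): [(29.3076, 32.4761) (14.3365, 0) (46, 0) (46, 28.4176)]  |A|=751.3334
9. ⊥bis P7·P8 via (21.67,42.93): [(29.3076, 32.4761) (14.3365, 0) (46, 0) (46, 28.4176)]  |A|=751.3334
10. ⊥bis P7·P9 via (35.345,18.525): [(29.3076, 32.4761) (17.3765, 6.5946) (46, 25.5995) (46, 28.4176)]  |A|=280.5557
11. canonical 4-gon: [(29.3076, 32.4761) (17.3765, 6.5946) (46, 25.5995) (46, 28.4176)]
12. shoelace: 280.5557

Area of P7's cell: 280.5557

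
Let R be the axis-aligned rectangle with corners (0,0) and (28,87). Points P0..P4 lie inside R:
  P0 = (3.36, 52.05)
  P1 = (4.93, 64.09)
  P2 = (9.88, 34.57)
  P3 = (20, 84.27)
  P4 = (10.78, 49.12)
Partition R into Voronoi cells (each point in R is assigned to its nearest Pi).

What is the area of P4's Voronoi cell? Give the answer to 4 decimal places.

Area of P4's cell: 402.9487

1. box [0,28]×[0,87]: [(0, 0) (28, 0) (28, 87) (0, 87)]
2. ⊥bis P4·P0 via (7.07,50.585): [(0, 32.6808) (0, 0) (28, 0) (28, 87) (21.4495, 87)]  |A|=1853.4396
3. ⊥bis P4·P1 via (7.855,56.605): [(9.7377, 57.3407) (0, 32.6808) (0, 0) (28, 0) (28, 64.4773)]  |A|=1550.6398
4. ⊥bis P4·P2 via (10.33,41.845): [(9.7377, 57.3407) (3.7788, 42.2502) (28, 40.752) (28, 64.4773)]  |A|=403.8582
5. ⊥bis P4·P3 via (15.39,66.695): [(26.3311, 63.8251) (9.7377, 57.3407) (3.7788, 42.2502) (28, 40.752) (28, 63.3873)]  |A|=402.9487
6. canonical 5-gon: [(26.3311, 63.8251) (9.7377, 57.3407) (3.7788, 42.2502) (28, 40.752) (28, 63.3873)]
7. shoelace: 402.9487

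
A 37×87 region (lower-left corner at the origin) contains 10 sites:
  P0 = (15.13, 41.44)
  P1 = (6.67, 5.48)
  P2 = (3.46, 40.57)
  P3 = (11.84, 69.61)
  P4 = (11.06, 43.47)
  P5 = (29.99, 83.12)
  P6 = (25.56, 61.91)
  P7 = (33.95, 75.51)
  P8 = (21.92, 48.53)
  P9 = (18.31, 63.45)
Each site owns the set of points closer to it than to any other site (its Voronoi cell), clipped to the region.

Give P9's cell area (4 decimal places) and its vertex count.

Area of P9's cell: 167.5067 (5 vertices)

1. box [0,37]×[0,87]: [(0, 0) (37, 0) (37, 87) (0, 87)]
2. ⊥bis P9·P0 via (16.72,52.445): [(0, 54.8607) (37, 49.515) (37, 87) (0, 87)]  |A|=1288.0504
3. ⊥bis P9·P1 via (12.49,34.465): [(0, 54.8607) (37, 49.515) (37, 87) (0, 87)]  |A|=1288.0504
4. ⊥bis P9·P2 via (10.885,52.01): [(0, 59.0748) (8.352, 53.654) (37, 49.515) (37, 87) (0, 87)]  |A|=1270.4524
5. ⊥bis P9·P3 via (15.075,66.53): [(4.9303, 55.8748) (8.352, 53.654) (37, 49.515) (37, 87) (34.5642, 87)]  |A|=663.7032
6. ⊥bis P9·P4 via (14.685,53.46): [(5.7263, 56.7108) (17.9865, 52.262) (37, 49.515) (37, 87) (34.5642, 87)]  |A|=648.4914
7. ⊥bis P9·P5 via (24.15,73.285): [(22.4611, 74.2878) (5.7263, 56.7108) (17.9865, 52.262) (37, 49.515) (37, 65.6547)]  |A|=477.8412
8. ⊥bis P9·P6 via (21.935,62.68): [(24.1834, 73.2651) (22.4611, 74.2878) (5.7263, 56.7108) (17.9865, 52.262) (19.6704, 52.0187)]  |A|=184.6673
9. ⊥bis P9·P7 via (26.13,69.48): [(23.9735, 72.2767) (22.4399, 74.2655) (5.7263, 56.7108) (17.9865, 52.262) (19.6704, 52.0187)]  |A|=183.6704
10. ⊥bis P9·P8 via (20.115,55.99): [(20.5356, 56.0918) (23.9735, 72.2767) (22.4399, 74.2655) (5.7263, 56.7108) (12.6742, 54.1896)]  |A|=167.5067
11. canonical 5-gon: [(20.5356, 56.0918) (23.9735, 72.2767) (22.4399, 74.2655) (5.7263, 56.7108) (12.6742, 54.1896)]
12. shoelace: 167.5067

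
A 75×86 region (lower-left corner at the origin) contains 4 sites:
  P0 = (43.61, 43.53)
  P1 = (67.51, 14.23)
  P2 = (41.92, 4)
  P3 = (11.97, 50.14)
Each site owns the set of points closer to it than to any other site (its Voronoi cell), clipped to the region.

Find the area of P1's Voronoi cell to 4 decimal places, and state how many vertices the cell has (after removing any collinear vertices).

1. box [0,75]×[0,86]: [(0, 0) (75, 0) (75, 86) (0, 86)]
2. ⊥bis P1·P0 via (55.56,28.88): [(20.1548, 0) (75, 0) (75, 44.7372)]  |A|=1226.8101
3. ⊥bis P1·P2 via (54.715,9.115): [(48.9644, 23.5) (58.3589, 0) (75, 0) (75, 44.7372)]  |A|=777.9132
4. ⊥bis P1·P3 via (39.74,32.185): [(48.9644, 23.5) (58.3589, 0) (75, 0) (75, 44.7372)]  |A|=777.9132
5. canonical 4-gon: [(48.9644, 23.5) (58.3589, 0) (75, 0) (75, 44.7372)]
6. shoelace: 777.9132

Area of P1's cell: 777.9132 (4 vertices)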